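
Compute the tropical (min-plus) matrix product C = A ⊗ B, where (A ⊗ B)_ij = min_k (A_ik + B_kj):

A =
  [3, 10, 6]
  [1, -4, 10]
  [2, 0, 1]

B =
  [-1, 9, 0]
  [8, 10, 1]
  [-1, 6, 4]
A ⊗ B =
  [2, 12, 3]
  [0, 6, -3]
  [0, 7, 1]

Apply the min-plus product entry-by-entry:
  C[0][0] = min over k of (A[0][0] + B[0][0] = 3 + -1 = 2, A[0][1] + B[1][0] = 10 + 8 = 18, A[0][2] + B[2][0] = 6 + -1 = 5) = 2 (attained at k = 0)
  C[0][1] = min over k of (A[0][0] + B[0][1] = 3 + 9 = 12, A[0][1] + B[1][1] = 10 + 10 = 20, A[0][2] + B[2][1] = 6 + 6 = 12) = 12 (attained at k = 0)
  C[0][2] = min over k of (A[0][0] + B[0][2] = 3 + 0 = 3, A[0][1] + B[1][2] = 10 + 1 = 11, A[0][2] + B[2][2] = 6 + 4 = 10) = 3 (attained at k = 0)
  C[1][0] = min over k of (A[1][0] + B[0][0] = 1 + -1 = 0, A[1][1] + B[1][0] = -4 + 8 = 4, A[1][2] + B[2][0] = 10 + -1 = 9) = 0 (attained at k = 0)
  C[1][1] = min over k of (A[1][0] + B[0][1] = 1 + 9 = 10, A[1][1] + B[1][1] = -4 + 10 = 6, A[1][2] + B[2][1] = 10 + 6 = 16) = 6 (attained at k = 1)
  C[1][2] = min over k of (A[1][0] + B[0][2] = 1 + 0 = 1, A[1][1] + B[1][2] = -4 + 1 = -3, A[1][2] + B[2][2] = 10 + 4 = 14) = -3 (attained at k = 1)
  C[2][0] = min over k of (A[2][0] + B[0][0] = 2 + -1 = 1, A[2][1] + B[1][0] = 0 + 8 = 8, A[2][2] + B[2][0] = 1 + -1 = 0) = 0 (attained at k = 2)
  C[2][1] = min over k of (A[2][0] + B[0][1] = 2 + 9 = 11, A[2][1] + B[1][1] = 0 + 10 = 10, A[2][2] + B[2][1] = 1 + 6 = 7) = 7 (attained at k = 2)
  C[2][2] = min over k of (A[2][0] + B[0][2] = 2 + 0 = 2, A[2][1] + B[1][2] = 0 + 1 = 1, A[2][2] + B[2][2] = 1 + 4 = 5) = 1 (attained at k = 1)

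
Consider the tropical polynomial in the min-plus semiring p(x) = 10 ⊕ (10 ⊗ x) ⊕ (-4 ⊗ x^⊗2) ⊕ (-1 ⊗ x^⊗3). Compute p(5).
p(5) = 6

A tropical monomial a ⊗ x^⊗i evaluates to a + i · x. Evaluating each term at x = 5:
  Term 0 contributes 10 + 0 · 5 = 10
  Term 1 contributes 10 + 1 · 5 = 15
  Term 2 contributes -4 + 2 · 5 = 6
  Term 3 contributes -1 + 3 · 5 = 14
p(5) = ⊕ of these = min[10, 15, 6, 14] = 6.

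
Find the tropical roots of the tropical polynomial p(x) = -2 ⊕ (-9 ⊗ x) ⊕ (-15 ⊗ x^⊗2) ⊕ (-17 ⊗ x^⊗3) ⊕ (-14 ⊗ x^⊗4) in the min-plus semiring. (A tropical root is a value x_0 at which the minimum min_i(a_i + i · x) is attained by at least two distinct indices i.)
Roots: {-3, 2, 6, 7}

Each tropical root is a break point of the lower envelope of the lines y = a_i + i · x (there are 5 lines, with slopes 0, 1, ..., 4). Only the lines that attain the minimum somewhere contribute to roots; other lines are dominated. Here the surviving (envelope) indices are i = 4, i = 3, i = 2, i = 1, i = 0.
Intersections between consecutive envelope lines give the roots: for adjacent envelope indices i < j the intersection is x = (a_i − a_j) / (j − i). Reading off the sorted break points: {-3, 2, 6, 7}.
Verification: at each break x_0, at least two indices attain the minimum of min_i(a_i + i · x_0).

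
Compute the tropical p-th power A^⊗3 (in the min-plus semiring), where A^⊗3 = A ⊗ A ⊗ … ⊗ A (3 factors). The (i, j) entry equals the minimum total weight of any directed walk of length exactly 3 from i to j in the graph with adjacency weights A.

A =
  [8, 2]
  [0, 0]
A^⊗3 =
  [2, 2]
  [0, 0]

Each entry (A^⊗3)_ij equals the minimum over all length-3 walks i = v_0 → v_1 → … → v_3 = j of Σ_t A[v_t][v_{t+1}]. For example, for (i, j) = (0, 1) we minimise over 4 possible intermediate vertex sequences; the minimum is 2, attained along the walk 0 → 1 → 1 → 1.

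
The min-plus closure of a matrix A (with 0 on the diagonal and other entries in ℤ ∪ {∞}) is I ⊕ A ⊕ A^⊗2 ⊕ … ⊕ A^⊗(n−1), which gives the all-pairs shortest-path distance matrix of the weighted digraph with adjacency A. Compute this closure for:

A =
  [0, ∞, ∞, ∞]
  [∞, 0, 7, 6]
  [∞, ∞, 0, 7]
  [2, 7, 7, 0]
Closure =
  [0, ∞, ∞, ∞]
  [8, 0, 7, 6]
  [9, 14, 0, 7]
  [2, 7, 7, 0]

This is the Floyd-Warshall all-pairs shortest-path computation. For each intermediate vertex k = 0, 1, …, 3, update dist[i][j] ← min(dist[i][j], dist[i][k] + dist[k][j]). The final matrix gives, for each (i, j), the minimum total weight of any directed path from i to j (possibly empty when i = j).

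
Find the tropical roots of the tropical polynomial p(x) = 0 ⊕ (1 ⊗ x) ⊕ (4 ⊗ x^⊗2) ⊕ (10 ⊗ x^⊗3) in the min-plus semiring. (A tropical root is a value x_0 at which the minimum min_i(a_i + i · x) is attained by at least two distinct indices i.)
Roots: {-6, -3, -1}

Each tropical root is a break point of the lower envelope of the lines y = a_i + i · x (there are 4 lines, with slopes 0, 1, ..., 3). Only the lines that attain the minimum somewhere contribute to roots; other lines are dominated. Here the surviving (envelope) indices are i = 3, i = 2, i = 1, i = 0.
Intersections between consecutive envelope lines give the roots: for adjacent envelope indices i < j the intersection is x = (a_i − a_j) / (j − i). Reading off the sorted break points: {-6, -3, -1}.
Verification: at each break x_0, at least two indices attain the minimum of min_i(a_i + i · x_0).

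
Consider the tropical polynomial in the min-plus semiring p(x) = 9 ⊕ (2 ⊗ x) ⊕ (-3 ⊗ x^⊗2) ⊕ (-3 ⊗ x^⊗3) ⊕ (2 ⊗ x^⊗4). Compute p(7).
p(7) = 9

A tropical monomial a ⊗ x^⊗i evaluates to a + i · x. Evaluating each term at x = 7:
  Term 0 contributes 9 + 0 · 7 = 9
  Term 1 contributes 2 + 1 · 7 = 9
  Term 2 contributes -3 + 2 · 7 = 11
  Term 3 contributes -3 + 3 · 7 = 18
  Term 4 contributes 2 + 4 · 7 = 30
p(7) = ⊕ of these = min[9, 9, 11, 18, 30] = 9.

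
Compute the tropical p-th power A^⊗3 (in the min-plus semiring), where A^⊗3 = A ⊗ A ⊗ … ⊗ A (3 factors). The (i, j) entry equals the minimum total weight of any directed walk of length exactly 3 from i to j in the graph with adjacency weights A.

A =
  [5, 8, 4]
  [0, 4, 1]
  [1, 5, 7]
A^⊗3 =
  [9, 13, 9]
  [5, 9, 6]
  [6, 10, 9]

Each entry (A^⊗3)_ij equals the minimum over all length-3 walks i = v_0 → v_1 → … → v_3 = j of Σ_t A[v_t][v_{t+1}]. For example, for (i, j) = (0, 2) we minimise over 9 possible intermediate vertex sequences; the minimum is 9, attained along the walk 0 → 2 → 0 → 2.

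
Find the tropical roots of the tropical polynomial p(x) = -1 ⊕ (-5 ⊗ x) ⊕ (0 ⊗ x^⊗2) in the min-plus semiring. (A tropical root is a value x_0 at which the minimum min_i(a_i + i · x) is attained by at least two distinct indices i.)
Roots: {-5, 4}

Each tropical root is a break point of the lower envelope of the lines y = a_i + i · x (there are 3 lines, with slopes 0, 1, ..., 2). Only the lines that attain the minimum somewhere contribute to roots; other lines are dominated. Here the surviving (envelope) indices are i = 2, i = 1, i = 0.
Intersections between consecutive envelope lines give the roots: for adjacent envelope indices i < j the intersection is x = (a_i − a_j) / (j − i). Reading off the sorted break points: {-5, 4}.
Verification: at each break x_0, at least two indices attain the minimum of min_i(a_i + i · x_0).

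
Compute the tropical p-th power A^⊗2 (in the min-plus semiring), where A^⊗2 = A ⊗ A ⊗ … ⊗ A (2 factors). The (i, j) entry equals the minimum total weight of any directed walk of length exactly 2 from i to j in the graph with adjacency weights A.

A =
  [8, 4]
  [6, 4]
A^⊗2 =
  [10, 8]
  [10, 8]

Each entry (A^⊗2)_ij equals the minimum over all length-2 walks i = v_0 → v_1 → … → v_2 = j of Σ_t A[v_t][v_{t+1}]. For example, for (i, j) = (0, 1) we minimise over 2 possible intermediate vertex sequences; the minimum is 8, attained along the walk 0 → 1 → 1.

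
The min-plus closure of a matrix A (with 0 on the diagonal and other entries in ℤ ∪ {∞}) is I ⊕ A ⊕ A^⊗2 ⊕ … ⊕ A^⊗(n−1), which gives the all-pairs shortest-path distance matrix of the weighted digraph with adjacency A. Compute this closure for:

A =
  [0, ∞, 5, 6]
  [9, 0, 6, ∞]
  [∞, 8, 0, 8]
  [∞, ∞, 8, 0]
Closure =
  [0, 13, 5, 6]
  [9, 0, 6, 14]
  [17, 8, 0, 8]
  [25, 16, 8, 0]

This is the Floyd-Warshall all-pairs shortest-path computation. For each intermediate vertex k = 0, 1, …, 3, update dist[i][j] ← min(dist[i][j], dist[i][k] + dist[k][j]). The final matrix gives, for each (i, j), the minimum total weight of any directed path from i to j (possibly empty when i = j).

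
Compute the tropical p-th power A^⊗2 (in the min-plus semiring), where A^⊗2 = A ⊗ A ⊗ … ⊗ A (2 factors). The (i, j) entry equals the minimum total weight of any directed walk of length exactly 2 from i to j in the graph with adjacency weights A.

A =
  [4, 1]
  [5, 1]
A^⊗2 =
  [6, 2]
  [6, 2]

Each entry (A^⊗2)_ij equals the minimum over all length-2 walks i = v_0 → v_1 → … → v_2 = j of Σ_t A[v_t][v_{t+1}]. For example, for (i, j) = (0, 1) we minimise over 2 possible intermediate vertex sequences; the minimum is 2, attained along the walk 0 → 1 → 1.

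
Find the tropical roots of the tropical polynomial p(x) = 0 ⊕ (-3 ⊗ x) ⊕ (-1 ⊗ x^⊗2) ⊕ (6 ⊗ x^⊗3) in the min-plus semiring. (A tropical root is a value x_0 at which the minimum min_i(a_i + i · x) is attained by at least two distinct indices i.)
Roots: {-7, -2, 3}

Each tropical root is a break point of the lower envelope of the lines y = a_i + i · x (there are 4 lines, with slopes 0, 1, ..., 3). Only the lines that attain the minimum somewhere contribute to roots; other lines are dominated. Here the surviving (envelope) indices are i = 3, i = 2, i = 1, i = 0.
Intersections between consecutive envelope lines give the roots: for adjacent envelope indices i < j the intersection is x = (a_i − a_j) / (j − i). Reading off the sorted break points: {-7, -2, 3}.
Verification: at each break x_0, at least two indices attain the minimum of min_i(a_i + i · x_0).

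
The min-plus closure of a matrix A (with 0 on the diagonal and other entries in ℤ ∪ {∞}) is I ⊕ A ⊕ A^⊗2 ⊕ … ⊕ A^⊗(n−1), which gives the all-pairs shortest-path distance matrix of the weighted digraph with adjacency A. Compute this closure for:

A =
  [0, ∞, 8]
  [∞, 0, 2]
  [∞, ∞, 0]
Closure =
  [0, ∞, 8]
  [∞, 0, 2]
  [∞, ∞, 0]

This is the Floyd-Warshall all-pairs shortest-path computation. For each intermediate vertex k = 0, 1, …, 2, update dist[i][j] ← min(dist[i][j], dist[i][k] + dist[k][j]). The final matrix gives, for each (i, j), the minimum total weight of any directed path from i to j (possibly empty when i = j).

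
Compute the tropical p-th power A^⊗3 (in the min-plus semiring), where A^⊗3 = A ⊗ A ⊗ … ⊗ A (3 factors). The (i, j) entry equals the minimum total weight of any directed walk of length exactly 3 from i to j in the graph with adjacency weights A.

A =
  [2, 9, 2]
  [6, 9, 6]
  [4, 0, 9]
A^⊗3 =
  [6, 4, 6]
  [10, 8, 10]
  [8, 6, 8]

Each entry (A^⊗3)_ij equals the minimum over all length-3 walks i = v_0 → v_1 → … → v_3 = j of Σ_t A[v_t][v_{t+1}]. For example, for (i, j) = (0, 2) we minimise over 9 possible intermediate vertex sequences; the minimum is 6, attained along the walk 0 → 0 → 0 → 2.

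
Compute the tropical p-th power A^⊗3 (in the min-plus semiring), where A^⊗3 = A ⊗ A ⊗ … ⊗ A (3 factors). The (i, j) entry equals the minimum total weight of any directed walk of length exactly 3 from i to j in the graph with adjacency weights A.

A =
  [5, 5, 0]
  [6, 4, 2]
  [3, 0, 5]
A^⊗3 =
  [6, 4, 2]
  [8, 6, 4]
  [5, 2, 6]

Each entry (A^⊗3)_ij equals the minimum over all length-3 walks i = v_0 → v_1 → … → v_3 = j of Σ_t A[v_t][v_{t+1}]. For example, for (i, j) = (0, 2) we minimise over 9 possible intermediate vertex sequences; the minimum is 2, attained along the walk 0 → 2 → 1 → 2.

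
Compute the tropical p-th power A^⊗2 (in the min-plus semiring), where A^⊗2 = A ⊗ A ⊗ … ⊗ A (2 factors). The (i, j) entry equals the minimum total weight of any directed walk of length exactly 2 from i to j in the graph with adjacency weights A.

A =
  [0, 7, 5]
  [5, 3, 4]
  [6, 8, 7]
A^⊗2 =
  [0, 7, 5]
  [5, 6, 7]
  [6, 11, 11]

Each entry (A^⊗2)_ij equals the minimum over all length-2 walks i = v_0 → v_1 → … → v_2 = j of Σ_t A[v_t][v_{t+1}]. For example, for (i, j) = (0, 2) we minimise over 3 possible intermediate vertex sequences; the minimum is 5, attained along the walk 0 → 0 → 2.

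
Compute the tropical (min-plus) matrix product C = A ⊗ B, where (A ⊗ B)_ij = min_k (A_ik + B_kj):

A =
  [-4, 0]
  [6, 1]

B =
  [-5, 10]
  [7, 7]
A ⊗ B =
  [-9, 6]
  [1, 8]

Apply the min-plus product entry-by-entry:
  C[0][0] = min over k of (A[0][0] + B[0][0] = -4 + -5 = -9, A[0][1] + B[1][0] = 0 + 7 = 7) = -9 (attained at k = 0)
  C[0][1] = min over k of (A[0][0] + B[0][1] = -4 + 10 = 6, A[0][1] + B[1][1] = 0 + 7 = 7) = 6 (attained at k = 0)
  C[1][0] = min over k of (A[1][0] + B[0][0] = 6 + -5 = 1, A[1][1] + B[1][0] = 1 + 7 = 8) = 1 (attained at k = 0)
  C[1][1] = min over k of (A[1][0] + B[0][1] = 6 + 10 = 16, A[1][1] + B[1][1] = 1 + 7 = 8) = 8 (attained at k = 1)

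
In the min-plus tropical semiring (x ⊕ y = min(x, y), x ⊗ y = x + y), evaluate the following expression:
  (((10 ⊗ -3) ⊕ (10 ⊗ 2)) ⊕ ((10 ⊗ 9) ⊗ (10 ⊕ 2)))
(((10 ⊗ -3) ⊕ (10 ⊗ 2)) ⊕ ((10 ⊗ 9) ⊗ (10 ⊕ 2))) = 7

Expand innermost to outermost. Recall ⊕ takes the minimum of its arguments and ⊗ takes their sum. Working out the expression (((10 ⊗ -3) ⊕ (10 ⊗ 2)) ⊕ ((10 ⊗ 9) ⊗ (10 ⊕ 2))) gives 7.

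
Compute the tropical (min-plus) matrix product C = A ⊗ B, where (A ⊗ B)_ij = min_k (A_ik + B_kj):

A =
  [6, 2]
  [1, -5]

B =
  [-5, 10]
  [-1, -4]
A ⊗ B =
  [1, -2]
  [-6, -9]

Apply the min-plus product entry-by-entry:
  C[0][0] = min over k of (A[0][0] + B[0][0] = 6 + -5 = 1, A[0][1] + B[1][0] = 2 + -1 = 1) = 1 (attained at k = 0)
  C[0][1] = min over k of (A[0][0] + B[0][1] = 6 + 10 = 16, A[0][1] + B[1][1] = 2 + -4 = -2) = -2 (attained at k = 1)
  C[1][0] = min over k of (A[1][0] + B[0][0] = 1 + -5 = -4, A[1][1] + B[1][0] = -5 + -1 = -6) = -6 (attained at k = 1)
  C[1][1] = min over k of (A[1][0] + B[0][1] = 1 + 10 = 11, A[1][1] + B[1][1] = -5 + -4 = -9) = -9 (attained at k = 1)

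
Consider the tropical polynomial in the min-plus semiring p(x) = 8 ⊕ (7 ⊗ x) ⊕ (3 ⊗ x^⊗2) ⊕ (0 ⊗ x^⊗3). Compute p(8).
p(8) = 8

A tropical monomial a ⊗ x^⊗i evaluates to a + i · x. Evaluating each term at x = 8:
  Term 0 contributes 8 + 0 · 8 = 8
  Term 1 contributes 7 + 1 · 8 = 15
  Term 2 contributes 3 + 2 · 8 = 19
  Term 3 contributes 0 + 3 · 8 = 24
p(8) = ⊕ of these = min[8, 15, 19, 24] = 8.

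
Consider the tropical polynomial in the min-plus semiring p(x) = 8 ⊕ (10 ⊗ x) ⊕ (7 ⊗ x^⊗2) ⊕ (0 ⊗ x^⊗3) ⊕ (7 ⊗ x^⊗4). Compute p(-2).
p(-2) = -6

A tropical monomial a ⊗ x^⊗i evaluates to a + i · x. Evaluating each term at x = -2:
  Term 0 contributes 8 + 0 · -2 = 8
  Term 1 contributes 10 + 1 · -2 = 8
  Term 2 contributes 7 + 2 · -2 = 3
  Term 3 contributes 0 + 3 · -2 = -6
  Term 4 contributes 7 + 4 · -2 = -1
p(-2) = ⊕ of these = min[8, 8, 3, -6, -1] = -6.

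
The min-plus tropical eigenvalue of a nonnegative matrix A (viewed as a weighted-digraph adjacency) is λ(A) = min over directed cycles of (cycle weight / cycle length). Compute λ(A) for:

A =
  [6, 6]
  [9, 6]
λ(A) = 6

Enumerate directed cycles and compute their means (weight / length). Sample:
  cycle 0 → 0: weight = 6, length = 1, mean = 6/1 ≈ 6.000
  cycle 1 → 1: weight = 6, length = 1, mean = 6/1 ≈ 6.000
  cycle 0 → 1 → 0: weight = 15, length = 2, mean = 15/2 ≈ 7.500
  cycle 1 → 0 → 1: weight = 15, length = 2, mean = 15/2 ≈ 7.500
Minimum mean = 6.000, attained e.g. along the cycle 0 → 0 with weight 6 and length 1. So λ(A) = 6/1 = 6.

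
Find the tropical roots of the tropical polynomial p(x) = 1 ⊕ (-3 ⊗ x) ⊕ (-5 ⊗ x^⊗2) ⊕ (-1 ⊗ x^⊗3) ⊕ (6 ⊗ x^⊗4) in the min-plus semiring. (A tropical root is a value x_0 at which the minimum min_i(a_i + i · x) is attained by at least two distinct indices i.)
Roots: {-7, -4, 2, 4}

Each tropical root is a break point of the lower envelope of the lines y = a_i + i · x (there are 5 lines, with slopes 0, 1, ..., 4). Only the lines that attain the minimum somewhere contribute to roots; other lines are dominated. Here the surviving (envelope) indices are i = 4, i = 3, i = 2, i = 1, i = 0.
Intersections between consecutive envelope lines give the roots: for adjacent envelope indices i < j the intersection is x = (a_i − a_j) / (j − i). Reading off the sorted break points: {-7, -4, 2, 4}.
Verification: at each break x_0, at least two indices attain the minimum of min_i(a_i + i · x_0).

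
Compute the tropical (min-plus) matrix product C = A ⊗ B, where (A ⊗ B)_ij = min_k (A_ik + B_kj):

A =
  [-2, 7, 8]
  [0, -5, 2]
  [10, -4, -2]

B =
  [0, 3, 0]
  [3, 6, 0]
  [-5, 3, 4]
A ⊗ B =
  [-2, 1, -2]
  [-3, 1, -5]
  [-7, 1, -4]

Apply the min-plus product entry-by-entry:
  C[0][0] = min over k of (A[0][0] + B[0][0] = -2 + 0 = -2, A[0][1] + B[1][0] = 7 + 3 = 10, A[0][2] + B[2][0] = 8 + -5 = 3) = -2 (attained at k = 0)
  C[0][1] = min over k of (A[0][0] + B[0][1] = -2 + 3 = 1, A[0][1] + B[1][1] = 7 + 6 = 13, A[0][2] + B[2][1] = 8 + 3 = 11) = 1 (attained at k = 0)
  C[0][2] = min over k of (A[0][0] + B[0][2] = -2 + 0 = -2, A[0][1] + B[1][2] = 7 + 0 = 7, A[0][2] + B[2][2] = 8 + 4 = 12) = -2 (attained at k = 0)
  C[1][0] = min over k of (A[1][0] + B[0][0] = 0 + 0 = 0, A[1][1] + B[1][0] = -5 + 3 = -2, A[1][2] + B[2][0] = 2 + -5 = -3) = -3 (attained at k = 2)
  C[1][1] = min over k of (A[1][0] + B[0][1] = 0 + 3 = 3, A[1][1] + B[1][1] = -5 + 6 = 1, A[1][2] + B[2][1] = 2 + 3 = 5) = 1 (attained at k = 1)
  C[1][2] = min over k of (A[1][0] + B[0][2] = 0 + 0 = 0, A[1][1] + B[1][2] = -5 + 0 = -5, A[1][2] + B[2][2] = 2 + 4 = 6) = -5 (attained at k = 1)
  C[2][0] = min over k of (A[2][0] + B[0][0] = 10 + 0 = 10, A[2][1] + B[1][0] = -4 + 3 = -1, A[2][2] + B[2][0] = -2 + -5 = -7) = -7 (attained at k = 2)
  C[2][1] = min over k of (A[2][0] + B[0][1] = 10 + 3 = 13, A[2][1] + B[1][1] = -4 + 6 = 2, A[2][2] + B[2][1] = -2 + 3 = 1) = 1 (attained at k = 2)
  C[2][2] = min over k of (A[2][0] + B[0][2] = 10 + 0 = 10, A[2][1] + B[1][2] = -4 + 0 = -4, A[2][2] + B[2][2] = -2 + 4 = 2) = -4 (attained at k = 1)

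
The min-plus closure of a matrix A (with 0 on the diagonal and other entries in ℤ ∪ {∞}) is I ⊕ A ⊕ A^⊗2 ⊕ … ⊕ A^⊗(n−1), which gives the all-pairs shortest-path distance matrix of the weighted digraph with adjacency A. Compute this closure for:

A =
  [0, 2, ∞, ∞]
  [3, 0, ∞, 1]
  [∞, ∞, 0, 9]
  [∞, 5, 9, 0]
Closure =
  [0, 2, 12, 3]
  [3, 0, 10, 1]
  [17, 14, 0, 9]
  [8, 5, 9, 0]

This is the Floyd-Warshall all-pairs shortest-path computation. For each intermediate vertex k = 0, 1, …, 3, update dist[i][j] ← min(dist[i][j], dist[i][k] + dist[k][j]). The final matrix gives, for each (i, j), the minimum total weight of any directed path from i to j (possibly empty when i = j).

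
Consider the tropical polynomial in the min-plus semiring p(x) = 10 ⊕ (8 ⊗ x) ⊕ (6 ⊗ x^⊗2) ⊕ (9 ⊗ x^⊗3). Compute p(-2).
p(-2) = 2

A tropical monomial a ⊗ x^⊗i evaluates to a + i · x. Evaluating each term at x = -2:
  Term 0 contributes 10 + 0 · -2 = 10
  Term 1 contributes 8 + 1 · -2 = 6
  Term 2 contributes 6 + 2 · -2 = 2
  Term 3 contributes 9 + 3 · -2 = 3
p(-2) = ⊕ of these = min[10, 6, 2, 3] = 2.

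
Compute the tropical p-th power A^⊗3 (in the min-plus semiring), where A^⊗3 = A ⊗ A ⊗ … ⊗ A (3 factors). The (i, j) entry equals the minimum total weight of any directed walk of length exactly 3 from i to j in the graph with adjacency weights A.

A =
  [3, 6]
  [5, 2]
A^⊗3 =
  [9, 10]
  [9, 6]

Each entry (A^⊗3)_ij equals the minimum over all length-3 walks i = v_0 → v_1 → … → v_3 = j of Σ_t A[v_t][v_{t+1}]. For example, for (i, j) = (0, 1) we minimise over 4 possible intermediate vertex sequences; the minimum is 10, attained along the walk 0 → 1 → 1 → 1.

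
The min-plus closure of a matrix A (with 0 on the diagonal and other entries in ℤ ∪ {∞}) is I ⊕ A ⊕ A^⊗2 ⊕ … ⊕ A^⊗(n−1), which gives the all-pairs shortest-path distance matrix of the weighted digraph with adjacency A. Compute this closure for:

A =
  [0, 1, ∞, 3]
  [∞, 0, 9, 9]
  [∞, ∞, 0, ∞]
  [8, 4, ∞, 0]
Closure =
  [0, 1, 10, 3]
  [17, 0, 9, 9]
  [∞, ∞, 0, ∞]
  [8, 4, 13, 0]

This is the Floyd-Warshall all-pairs shortest-path computation. For each intermediate vertex k = 0, 1, …, 3, update dist[i][j] ← min(dist[i][j], dist[i][k] + dist[k][j]). The final matrix gives, for each (i, j), the minimum total weight of any directed path from i to j (possibly empty when i = j).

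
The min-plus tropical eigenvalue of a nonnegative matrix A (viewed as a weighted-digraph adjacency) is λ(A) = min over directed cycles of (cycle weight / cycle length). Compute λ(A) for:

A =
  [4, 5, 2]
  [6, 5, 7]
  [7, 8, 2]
λ(A) = 2

Enumerate directed cycles and compute their means (weight / length). Sample:
  cycle 0 → 0: weight = 4, length = 1, mean = 4/1 ≈ 4.000
  cycle 1 → 1: weight = 5, length = 1, mean = 5/1 ≈ 5.000
  cycle 2 → 2: weight = 2, length = 1, mean = 2/1 ≈ 2.000
  cycle 0 → 1 → 0: weight = 11, length = 2, mean = 11/2 ≈ 5.500
  cycle 0 → 2 → 0: weight = 9, length = 2, mean = 9/2 ≈ 4.500
  cycle 1 → 0 → 1: weight = 11, length = 2, mean = 11/2 ≈ 5.500
Minimum mean = 2.000, attained e.g. along the cycle 2 → 2 with weight 2 and length 1. So λ(A) = 2/1 = 2.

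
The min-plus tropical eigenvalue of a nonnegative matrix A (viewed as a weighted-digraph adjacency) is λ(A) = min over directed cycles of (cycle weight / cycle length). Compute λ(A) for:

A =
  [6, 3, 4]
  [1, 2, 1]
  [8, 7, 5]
λ(A) = 2

Enumerate directed cycles and compute their means (weight / length). Sample:
  cycle 0 → 0: weight = 6, length = 1, mean = 6/1 ≈ 6.000
  cycle 1 → 1: weight = 2, length = 1, mean = 2/1 ≈ 2.000
  cycle 2 → 2: weight = 5, length = 1, mean = 5/1 ≈ 5.000
  cycle 0 → 1 → 0: weight = 4, length = 2, mean = 4/2 ≈ 2.000
  cycle 0 → 2 → 0: weight = 12, length = 2, mean = 12/2 ≈ 6.000
  cycle 1 → 0 → 1: weight = 4, length = 2, mean = 4/2 ≈ 2.000
Minimum mean = 2.000, attained e.g. along the cycle 1 → 1 with weight 2 and length 1. So λ(A) = 2/1 = 2.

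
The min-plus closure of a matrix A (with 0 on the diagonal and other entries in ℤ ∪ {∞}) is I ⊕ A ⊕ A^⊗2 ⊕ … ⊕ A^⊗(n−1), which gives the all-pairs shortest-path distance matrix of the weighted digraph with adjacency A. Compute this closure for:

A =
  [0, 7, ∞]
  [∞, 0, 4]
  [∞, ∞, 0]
Closure =
  [0, 7, 11]
  [∞, 0, 4]
  [∞, ∞, 0]

This is the Floyd-Warshall all-pairs shortest-path computation. For each intermediate vertex k = 0, 1, …, 2, update dist[i][j] ← min(dist[i][j], dist[i][k] + dist[k][j]). The final matrix gives, for each (i, j), the minimum total weight of any directed path from i to j (possibly empty when i = j).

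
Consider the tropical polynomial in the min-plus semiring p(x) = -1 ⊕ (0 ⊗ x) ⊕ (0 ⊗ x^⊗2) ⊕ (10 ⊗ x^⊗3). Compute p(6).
p(6) = -1

A tropical monomial a ⊗ x^⊗i evaluates to a + i · x. Evaluating each term at x = 6:
  Term 0 contributes -1 + 0 · 6 = -1
  Term 1 contributes 0 + 1 · 6 = 6
  Term 2 contributes 0 + 2 · 6 = 12
  Term 3 contributes 10 + 3 · 6 = 28
p(6) = ⊕ of these = min[-1, 6, 12, 28] = -1.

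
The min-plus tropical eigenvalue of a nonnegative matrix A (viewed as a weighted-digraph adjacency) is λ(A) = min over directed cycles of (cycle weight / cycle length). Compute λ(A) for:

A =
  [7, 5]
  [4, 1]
λ(A) = 1

Enumerate directed cycles and compute their means (weight / length). Sample:
  cycle 0 → 0: weight = 7, length = 1, mean = 7/1 ≈ 7.000
  cycle 1 → 1: weight = 1, length = 1, mean = 1/1 ≈ 1.000
  cycle 0 → 1 → 0: weight = 9, length = 2, mean = 9/2 ≈ 4.500
  cycle 1 → 0 → 1: weight = 9, length = 2, mean = 9/2 ≈ 4.500
Minimum mean = 1.000, attained e.g. along the cycle 1 → 1 with weight 1 and length 1. So λ(A) = 1/1 = 1.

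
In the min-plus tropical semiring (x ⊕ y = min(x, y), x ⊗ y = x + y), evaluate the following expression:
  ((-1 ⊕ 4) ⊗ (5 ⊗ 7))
((-1 ⊕ 4) ⊗ (5 ⊗ 7)) = 11

Expand innermost to outermost. Recall ⊕ takes the minimum of its arguments and ⊗ takes their sum. Working out the expression ((-1 ⊕ 4) ⊗ (5 ⊗ 7)) gives 11.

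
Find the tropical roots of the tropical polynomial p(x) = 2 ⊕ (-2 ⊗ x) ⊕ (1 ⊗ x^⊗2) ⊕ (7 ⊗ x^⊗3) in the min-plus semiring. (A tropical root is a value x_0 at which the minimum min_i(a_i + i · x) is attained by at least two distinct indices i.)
Roots: {-6, -3, 4}

Each tropical root is a break point of the lower envelope of the lines y = a_i + i · x (there are 4 lines, with slopes 0, 1, ..., 3). Only the lines that attain the minimum somewhere contribute to roots; other lines are dominated. Here the surviving (envelope) indices are i = 3, i = 2, i = 1, i = 0.
Intersections between consecutive envelope lines give the roots: for adjacent envelope indices i < j the intersection is x = (a_i − a_j) / (j − i). Reading off the sorted break points: {-6, -3, 4}.
Verification: at each break x_0, at least two indices attain the minimum of min_i(a_i + i · x_0).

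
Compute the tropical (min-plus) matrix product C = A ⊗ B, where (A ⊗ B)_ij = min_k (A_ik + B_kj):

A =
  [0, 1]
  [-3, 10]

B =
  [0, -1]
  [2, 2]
A ⊗ B =
  [0, -1]
  [-3, -4]

Apply the min-plus product entry-by-entry:
  C[0][0] = min over k of (A[0][0] + B[0][0] = 0 + 0 = 0, A[0][1] + B[1][0] = 1 + 2 = 3) = 0 (attained at k = 0)
  C[0][1] = min over k of (A[0][0] + B[0][1] = 0 + -1 = -1, A[0][1] + B[1][1] = 1 + 2 = 3) = -1 (attained at k = 0)
  C[1][0] = min over k of (A[1][0] + B[0][0] = -3 + 0 = -3, A[1][1] + B[1][0] = 10 + 2 = 12) = -3 (attained at k = 0)
  C[1][1] = min over k of (A[1][0] + B[0][1] = -3 + -1 = -4, A[1][1] + B[1][1] = 10 + 2 = 12) = -4 (attained at k = 0)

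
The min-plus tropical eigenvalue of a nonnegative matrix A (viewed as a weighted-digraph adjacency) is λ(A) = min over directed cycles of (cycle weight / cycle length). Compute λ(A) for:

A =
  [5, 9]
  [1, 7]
λ(A) = 5

Enumerate directed cycles and compute their means (weight / length). Sample:
  cycle 0 → 0: weight = 5, length = 1, mean = 5/1 ≈ 5.000
  cycle 1 → 1: weight = 7, length = 1, mean = 7/1 ≈ 7.000
  cycle 0 → 1 → 0: weight = 10, length = 2, mean = 10/2 ≈ 5.000
  cycle 1 → 0 → 1: weight = 10, length = 2, mean = 10/2 ≈ 5.000
Minimum mean = 5.000, attained e.g. along the cycle 0 → 0 with weight 5 and length 1. So λ(A) = 5/1 = 5.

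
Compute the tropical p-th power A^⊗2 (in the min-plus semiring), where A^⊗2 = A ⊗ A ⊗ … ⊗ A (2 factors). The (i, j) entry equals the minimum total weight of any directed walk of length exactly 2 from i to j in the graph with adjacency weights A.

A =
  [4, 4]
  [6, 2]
A^⊗2 =
  [8, 6]
  [8, 4]

Each entry (A^⊗2)_ij equals the minimum over all length-2 walks i = v_0 → v_1 → … → v_2 = j of Σ_t A[v_t][v_{t+1}]. For example, for (i, j) = (0, 1) we minimise over 2 possible intermediate vertex sequences; the minimum is 6, attained along the walk 0 → 1 → 1.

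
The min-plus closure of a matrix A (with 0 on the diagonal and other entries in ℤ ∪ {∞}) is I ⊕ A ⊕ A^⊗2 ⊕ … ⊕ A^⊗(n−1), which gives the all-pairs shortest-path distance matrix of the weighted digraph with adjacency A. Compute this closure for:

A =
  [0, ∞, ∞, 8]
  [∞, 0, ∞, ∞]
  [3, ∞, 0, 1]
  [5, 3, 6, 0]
Closure =
  [0, 11, 14, 8]
  [∞, 0, ∞, ∞]
  [3, 4, 0, 1]
  [5, 3, 6, 0]

This is the Floyd-Warshall all-pairs shortest-path computation. For each intermediate vertex k = 0, 1, …, 3, update dist[i][j] ← min(dist[i][j], dist[i][k] + dist[k][j]). The final matrix gives, for each (i, j), the minimum total weight of any directed path from i to j (possibly empty when i = j).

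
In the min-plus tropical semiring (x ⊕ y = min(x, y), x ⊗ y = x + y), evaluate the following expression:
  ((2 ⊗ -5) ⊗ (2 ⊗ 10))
((2 ⊗ -5) ⊗ (2 ⊗ 10)) = 9

Expand innermost to outermost. Recall ⊕ takes the minimum of its arguments and ⊗ takes their sum. Working out the expression ((2 ⊗ -5) ⊗ (2 ⊗ 10)) gives 9.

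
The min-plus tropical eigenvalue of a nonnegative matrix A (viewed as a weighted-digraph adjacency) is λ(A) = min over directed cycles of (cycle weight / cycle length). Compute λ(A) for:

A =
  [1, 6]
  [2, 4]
λ(A) = 1

Enumerate directed cycles and compute their means (weight / length). Sample:
  cycle 0 → 0: weight = 1, length = 1, mean = 1/1 ≈ 1.000
  cycle 1 → 1: weight = 4, length = 1, mean = 4/1 ≈ 4.000
  cycle 0 → 1 → 0: weight = 8, length = 2, mean = 8/2 ≈ 4.000
  cycle 1 → 0 → 1: weight = 8, length = 2, mean = 8/2 ≈ 4.000
Minimum mean = 1.000, attained e.g. along the cycle 0 → 0 with weight 1 and length 1. So λ(A) = 1/1 = 1.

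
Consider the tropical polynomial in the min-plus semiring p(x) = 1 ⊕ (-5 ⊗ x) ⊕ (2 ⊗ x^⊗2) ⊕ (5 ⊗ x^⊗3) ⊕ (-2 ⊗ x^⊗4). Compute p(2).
p(2) = -3

A tropical monomial a ⊗ x^⊗i evaluates to a + i · x. Evaluating each term at x = 2:
  Term 0 contributes 1 + 0 · 2 = 1
  Term 1 contributes -5 + 1 · 2 = -3
  Term 2 contributes 2 + 2 · 2 = 6
  Term 3 contributes 5 + 3 · 2 = 11
  Term 4 contributes -2 + 4 · 2 = 6
p(2) = ⊕ of these = min[1, -3, 6, 11, 6] = -3.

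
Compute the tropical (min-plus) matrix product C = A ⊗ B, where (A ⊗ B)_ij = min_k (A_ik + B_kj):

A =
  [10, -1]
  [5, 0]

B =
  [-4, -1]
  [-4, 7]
A ⊗ B =
  [-5, 6]
  [-4, 4]

Apply the min-plus product entry-by-entry:
  C[0][0] = min over k of (A[0][0] + B[0][0] = 10 + -4 = 6, A[0][1] + B[1][0] = -1 + -4 = -5) = -5 (attained at k = 1)
  C[0][1] = min over k of (A[0][0] + B[0][1] = 10 + -1 = 9, A[0][1] + B[1][1] = -1 + 7 = 6) = 6 (attained at k = 1)
  C[1][0] = min over k of (A[1][0] + B[0][0] = 5 + -4 = 1, A[1][1] + B[1][0] = 0 + -4 = -4) = -4 (attained at k = 1)
  C[1][1] = min over k of (A[1][0] + B[0][1] = 5 + -1 = 4, A[1][1] + B[1][1] = 0 + 7 = 7) = 4 (attained at k = 0)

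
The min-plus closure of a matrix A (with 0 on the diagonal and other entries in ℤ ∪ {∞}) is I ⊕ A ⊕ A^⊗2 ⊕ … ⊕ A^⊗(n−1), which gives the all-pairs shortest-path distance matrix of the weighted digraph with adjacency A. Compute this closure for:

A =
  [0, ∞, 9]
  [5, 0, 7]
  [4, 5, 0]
Closure =
  [0, 14, 9]
  [5, 0, 7]
  [4, 5, 0]

This is the Floyd-Warshall all-pairs shortest-path computation. For each intermediate vertex k = 0, 1, …, 2, update dist[i][j] ← min(dist[i][j], dist[i][k] + dist[k][j]). The final matrix gives, for each (i, j), the minimum total weight of any directed path from i to j (possibly empty when i = j).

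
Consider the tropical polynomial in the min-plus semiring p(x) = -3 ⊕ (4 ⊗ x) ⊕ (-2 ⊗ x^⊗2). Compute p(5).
p(5) = -3

A tropical monomial a ⊗ x^⊗i evaluates to a + i · x. Evaluating each term at x = 5:
  Term 0 contributes -3 + 0 · 5 = -3
  Term 1 contributes 4 + 1 · 5 = 9
  Term 2 contributes -2 + 2 · 5 = 8
p(5) = ⊕ of these = min[-3, 9, 8] = -3.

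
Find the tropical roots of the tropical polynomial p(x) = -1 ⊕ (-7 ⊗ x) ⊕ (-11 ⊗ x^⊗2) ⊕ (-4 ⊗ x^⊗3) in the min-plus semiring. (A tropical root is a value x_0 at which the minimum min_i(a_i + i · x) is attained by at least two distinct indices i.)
Roots: {-7, 4, 6}

Each tropical root is a break point of the lower envelope of the lines y = a_i + i · x (there are 4 lines, with slopes 0, 1, ..., 3). Only the lines that attain the minimum somewhere contribute to roots; other lines are dominated. Here the surviving (envelope) indices are i = 3, i = 2, i = 1, i = 0.
Intersections between consecutive envelope lines give the roots: for adjacent envelope indices i < j the intersection is x = (a_i − a_j) / (j − i). Reading off the sorted break points: {-7, 4, 6}.
Verification: at each break x_0, at least two indices attain the minimum of min_i(a_i + i · x_0).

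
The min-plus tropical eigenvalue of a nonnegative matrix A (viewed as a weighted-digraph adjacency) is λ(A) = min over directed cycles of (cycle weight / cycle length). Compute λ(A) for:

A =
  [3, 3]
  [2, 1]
λ(A) = 1

Enumerate directed cycles and compute their means (weight / length). Sample:
  cycle 0 → 0: weight = 3, length = 1, mean = 3/1 ≈ 3.000
  cycle 1 → 1: weight = 1, length = 1, mean = 1/1 ≈ 1.000
  cycle 0 → 1 → 0: weight = 5, length = 2, mean = 5/2 ≈ 2.500
  cycle 1 → 0 → 1: weight = 5, length = 2, mean = 5/2 ≈ 2.500
Minimum mean = 1.000, attained e.g. along the cycle 1 → 1 with weight 1 and length 1. So λ(A) = 1/1 = 1.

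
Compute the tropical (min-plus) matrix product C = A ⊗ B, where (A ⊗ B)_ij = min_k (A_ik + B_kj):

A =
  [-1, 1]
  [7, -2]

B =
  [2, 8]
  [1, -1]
A ⊗ B =
  [1, 0]
  [-1, -3]

Apply the min-plus product entry-by-entry:
  C[0][0] = min over k of (A[0][0] + B[0][0] = -1 + 2 = 1, A[0][1] + B[1][0] = 1 + 1 = 2) = 1 (attained at k = 0)
  C[0][1] = min over k of (A[0][0] + B[0][1] = -1 + 8 = 7, A[0][1] + B[1][1] = 1 + -1 = 0) = 0 (attained at k = 1)
  C[1][0] = min over k of (A[1][0] + B[0][0] = 7 + 2 = 9, A[1][1] + B[1][0] = -2 + 1 = -1) = -1 (attained at k = 1)
  C[1][1] = min over k of (A[1][0] + B[0][1] = 7 + 8 = 15, A[1][1] + B[1][1] = -2 + -1 = -3) = -3 (attained at k = 1)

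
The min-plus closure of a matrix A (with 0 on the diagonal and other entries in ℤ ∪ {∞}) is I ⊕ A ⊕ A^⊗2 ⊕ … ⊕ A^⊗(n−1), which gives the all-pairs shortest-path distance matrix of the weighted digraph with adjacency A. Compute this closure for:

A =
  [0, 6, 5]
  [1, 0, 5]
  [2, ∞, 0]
Closure =
  [0, 6, 5]
  [1, 0, 5]
  [2, 8, 0]

This is the Floyd-Warshall all-pairs shortest-path computation. For each intermediate vertex k = 0, 1, …, 2, update dist[i][j] ← min(dist[i][j], dist[i][k] + dist[k][j]). The final matrix gives, for each (i, j), the minimum total weight of any directed path from i to j (possibly empty when i = j).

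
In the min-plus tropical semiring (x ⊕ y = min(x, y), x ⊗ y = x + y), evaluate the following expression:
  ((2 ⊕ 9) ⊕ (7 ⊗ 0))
((2 ⊕ 9) ⊕ (7 ⊗ 0)) = 2

Expand innermost to outermost. Recall ⊕ takes the minimum of its arguments and ⊗ takes their sum. Working out the expression ((2 ⊕ 9) ⊕ (7 ⊗ 0)) gives 2.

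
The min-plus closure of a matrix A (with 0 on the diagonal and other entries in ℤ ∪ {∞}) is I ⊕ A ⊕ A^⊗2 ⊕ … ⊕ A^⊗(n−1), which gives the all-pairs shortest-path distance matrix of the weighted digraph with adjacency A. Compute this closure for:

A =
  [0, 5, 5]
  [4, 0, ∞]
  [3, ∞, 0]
Closure =
  [0, 5, 5]
  [4, 0, 9]
  [3, 8, 0]

This is the Floyd-Warshall all-pairs shortest-path computation. For each intermediate vertex k = 0, 1, …, 2, update dist[i][j] ← min(dist[i][j], dist[i][k] + dist[k][j]). The final matrix gives, for each (i, j), the minimum total weight of any directed path from i to j (possibly empty when i = j).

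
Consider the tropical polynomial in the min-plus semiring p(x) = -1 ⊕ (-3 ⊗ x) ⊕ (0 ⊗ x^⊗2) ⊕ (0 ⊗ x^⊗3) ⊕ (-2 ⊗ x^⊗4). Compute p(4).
p(4) = -1

A tropical monomial a ⊗ x^⊗i evaluates to a + i · x. Evaluating each term at x = 4:
  Term 0 contributes -1 + 0 · 4 = -1
  Term 1 contributes -3 + 1 · 4 = 1
  Term 2 contributes 0 + 2 · 4 = 8
  Term 3 contributes 0 + 3 · 4 = 12
  Term 4 contributes -2 + 4 · 4 = 14
p(4) = ⊕ of these = min[-1, 1, 8, 12, 14] = -1.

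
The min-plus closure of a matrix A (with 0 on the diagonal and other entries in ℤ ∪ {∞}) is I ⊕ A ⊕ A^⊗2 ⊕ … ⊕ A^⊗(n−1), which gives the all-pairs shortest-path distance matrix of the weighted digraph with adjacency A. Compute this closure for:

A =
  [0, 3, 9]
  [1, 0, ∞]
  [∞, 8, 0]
Closure =
  [0, 3, 9]
  [1, 0, 10]
  [9, 8, 0]

This is the Floyd-Warshall all-pairs shortest-path computation. For each intermediate vertex k = 0, 1, …, 2, update dist[i][j] ← min(dist[i][j], dist[i][k] + dist[k][j]). The final matrix gives, for each (i, j), the minimum total weight of any directed path from i to j (possibly empty when i = j).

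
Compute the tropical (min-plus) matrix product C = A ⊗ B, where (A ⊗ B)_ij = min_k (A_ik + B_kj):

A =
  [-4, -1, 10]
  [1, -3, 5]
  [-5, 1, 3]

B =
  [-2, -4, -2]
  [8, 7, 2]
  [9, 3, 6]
A ⊗ B =
  [-6, -8, -6]
  [-1, -3, -1]
  [-7, -9, -7]

Apply the min-plus product entry-by-entry:
  C[0][0] = min over k of (A[0][0] + B[0][0] = -4 + -2 = -6, A[0][1] + B[1][0] = -1 + 8 = 7, A[0][2] + B[2][0] = 10 + 9 = 19) = -6 (attained at k = 0)
  C[0][1] = min over k of (A[0][0] + B[0][1] = -4 + -4 = -8, A[0][1] + B[1][1] = -1 + 7 = 6, A[0][2] + B[2][1] = 10 + 3 = 13) = -8 (attained at k = 0)
  C[0][2] = min over k of (A[0][0] + B[0][2] = -4 + -2 = -6, A[0][1] + B[1][2] = -1 + 2 = 1, A[0][2] + B[2][2] = 10 + 6 = 16) = -6 (attained at k = 0)
  C[1][0] = min over k of (A[1][0] + B[0][0] = 1 + -2 = -1, A[1][1] + B[1][0] = -3 + 8 = 5, A[1][2] + B[2][0] = 5 + 9 = 14) = -1 (attained at k = 0)
  C[1][1] = min over k of (A[1][0] + B[0][1] = 1 + -4 = -3, A[1][1] + B[1][1] = -3 + 7 = 4, A[1][2] + B[2][1] = 5 + 3 = 8) = -3 (attained at k = 0)
  C[1][2] = min over k of (A[1][0] + B[0][2] = 1 + -2 = -1, A[1][1] + B[1][2] = -3 + 2 = -1, A[1][2] + B[2][2] = 5 + 6 = 11) = -1 (attained at k = 0)
  C[2][0] = min over k of (A[2][0] + B[0][0] = -5 + -2 = -7, A[2][1] + B[1][0] = 1 + 8 = 9, A[2][2] + B[2][0] = 3 + 9 = 12) = -7 (attained at k = 0)
  C[2][1] = min over k of (A[2][0] + B[0][1] = -5 + -4 = -9, A[2][1] + B[1][1] = 1 + 7 = 8, A[2][2] + B[2][1] = 3 + 3 = 6) = -9 (attained at k = 0)
  C[2][2] = min over k of (A[2][0] + B[0][2] = -5 + -2 = -7, A[2][1] + B[1][2] = 1 + 2 = 3, A[2][2] + B[2][2] = 3 + 6 = 9) = -7 (attained at k = 0)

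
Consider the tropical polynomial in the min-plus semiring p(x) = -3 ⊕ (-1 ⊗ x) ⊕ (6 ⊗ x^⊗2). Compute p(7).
p(7) = -3

A tropical monomial a ⊗ x^⊗i evaluates to a + i · x. Evaluating each term at x = 7:
  Term 0 contributes -3 + 0 · 7 = -3
  Term 1 contributes -1 + 1 · 7 = 6
  Term 2 contributes 6 + 2 · 7 = 20
p(7) = ⊕ of these = min[-3, 6, 20] = -3.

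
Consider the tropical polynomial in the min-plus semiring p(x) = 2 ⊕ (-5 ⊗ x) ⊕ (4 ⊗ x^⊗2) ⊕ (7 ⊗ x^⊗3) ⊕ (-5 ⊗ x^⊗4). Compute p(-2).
p(-2) = -13

A tropical monomial a ⊗ x^⊗i evaluates to a + i · x. Evaluating each term at x = -2:
  Term 0 contributes 2 + 0 · -2 = 2
  Term 1 contributes -5 + 1 · -2 = -7
  Term 2 contributes 4 + 2 · -2 = 0
  Term 3 contributes 7 + 3 · -2 = 1
  Term 4 contributes -5 + 4 · -2 = -13
p(-2) = ⊕ of these = min[2, -7, 0, 1, -13] = -13.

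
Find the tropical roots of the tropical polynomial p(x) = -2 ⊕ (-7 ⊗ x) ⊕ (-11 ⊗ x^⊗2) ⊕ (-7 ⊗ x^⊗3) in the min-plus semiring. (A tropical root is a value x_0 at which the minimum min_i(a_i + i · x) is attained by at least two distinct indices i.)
Roots: {-4, 4, 5}

Each tropical root is a break point of the lower envelope of the lines y = a_i + i · x (there are 4 lines, with slopes 0, 1, ..., 3). Only the lines that attain the minimum somewhere contribute to roots; other lines are dominated. Here the surviving (envelope) indices are i = 3, i = 2, i = 1, i = 0.
Intersections between consecutive envelope lines give the roots: for adjacent envelope indices i < j the intersection is x = (a_i − a_j) / (j − i). Reading off the sorted break points: {-4, 4, 5}.
Verification: at each break x_0, at least two indices attain the minimum of min_i(a_i + i · x_0).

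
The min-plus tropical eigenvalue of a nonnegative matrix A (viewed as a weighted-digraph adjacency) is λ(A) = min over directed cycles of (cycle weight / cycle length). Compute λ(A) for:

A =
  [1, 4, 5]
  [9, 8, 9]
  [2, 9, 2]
λ(A) = 1

Enumerate directed cycles and compute their means (weight / length). Sample:
  cycle 0 → 0: weight = 1, length = 1, mean = 1/1 ≈ 1.000
  cycle 1 → 1: weight = 8, length = 1, mean = 8/1 ≈ 8.000
  cycle 2 → 2: weight = 2, length = 1, mean = 2/1 ≈ 2.000
  cycle 0 → 1 → 0: weight = 13, length = 2, mean = 13/2 ≈ 6.500
  cycle 0 → 2 → 0: weight = 7, length = 2, mean = 7/2 ≈ 3.500
  cycle 1 → 0 → 1: weight = 13, length = 2, mean = 13/2 ≈ 6.500
Minimum mean = 1.000, attained e.g. along the cycle 0 → 0 with weight 1 and length 1. So λ(A) = 1/1 = 1.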